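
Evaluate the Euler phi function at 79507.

Factor: 79507 = 43^3.
φ(79507) = 43^2·(43−1) = 77658.

77658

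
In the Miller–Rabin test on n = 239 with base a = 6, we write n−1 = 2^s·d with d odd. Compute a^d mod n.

239 − 1 = 238 = 2^1 · 119, so d = 119.
6^1 ≡ 6 (mod 239)
6^2 ≡ 6^2 = 36 ≡ 36 (mod 239)
6^4 ≡ 36^2 = 1296 ≡ 101 (mod 239)
6^8 ≡ 101^2 = 10201 ≡ 163 (mod 239)
6^16 ≡ 163^2 = 26569 ≡ 40 (mod 239)
6^32 ≡ 40^2 = 1600 ≡ 166 (mod 239)
6^64 ≡ 166^2 = 27556 ≡ 71 (mod 239)
119 = 64 + 32 + 16 + 4 + 2 + 1 in binary powers of 2.
So 6^119 ≡ 71 · 166 · 40 · 101 · 36 · 6 ≡ 1 (mod 239).
Since 6^d ≡ 1 (mod 239), base 6 does not prove 239 composite.

1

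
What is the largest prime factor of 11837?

11837 = 7 · 1691
1691 = 19 · 89
89 is prime.
So 11837 = 7 · 19 · 89; the largest prime factor is 89.

89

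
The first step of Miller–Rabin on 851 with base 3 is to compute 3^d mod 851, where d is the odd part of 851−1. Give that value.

324

851 − 1 = 850 = 2^1 · 425, so d = 425.
3^1 ≡ 3 (mod 851)
3^2 ≡ 3^2 = 9 ≡ 9 (mod 851)
3^4 ≡ 9^2 = 81 ≡ 81 (mod 851)
3^8 ≡ 81^2 = 6561 ≡ 604 (mod 851)
3^16 ≡ 604^2 = 364816 ≡ 588 (mod 851)
3^32 ≡ 588^2 = 345744 ≡ 238 (mod 851)
3^64 ≡ 238^2 = 56644 ≡ 478 (mod 851)
3^128 ≡ 478^2 = 228484 ≡ 416 (mod 851)
3^256 ≡ 416^2 = 173056 ≡ 303 (mod 851)
425 = 256 + 128 + 32 + 8 + 1 in binary powers of 2.
So 3^425 ≡ 303 · 416 · 238 · 604 · 3 ≡ 324 (mod 851).
Squaring chain: 324; never reaches −1, so base 3 is a Miller–Rabin witness that 851 is composite.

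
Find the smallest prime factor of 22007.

59

22007 is odd.
Digit sum 11, not divisible by 3.
Ends in 7: not divisible by 5.
7: 22007 = 7·3143 + 6
11: 22007 = 11·2000 + 7
13: 22007 = 13·1692 + 11
17: 22007 = 17·1294 + 9
19: 22007 = 19·1158 + 5
23: 22007 = 23·956 + 19
29: 22007 = 29·758 + 25
31: 22007 = 31·709 + 28
37: 22007 = 37·594 + 29
41: 22007 = 41·536 + 31
43: 22007 = 43·511 + 34
47: 22007 = 47·468 + 11
53: 22007 = 53·415 + 12
59: 22007 = 59·373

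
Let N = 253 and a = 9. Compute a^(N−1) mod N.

9^1 ≡ 9 (mod 253)
9^2 ≡ 9^2 = 81 ≡ 81 (mod 253)
9^4 ≡ 81^2 = 6561 ≡ 236 (mod 253)
9^8 ≡ 236^2 = 55696 ≡ 36 (mod 253)
9^16 ≡ 36^2 = 1296 ≡ 31 (mod 253)
9^32 ≡ 31^2 = 961 ≡ 202 (mod 253)
9^64 ≡ 202^2 = 40804 ≡ 71 (mod 253)
9^128 ≡ 71^2 = 5041 ≡ 234 (mod 253)
252 = 128 + 64 + 32 + 16 + 8 + 4 in binary powers of 2.
So 9^252 ≡ 234 · 71 · 202 · 31 · 36 · 236 ≡ 202 (mod 253).
Since 202 ≠ 1, base 9 is a Fermat witness: 253 is composite.

202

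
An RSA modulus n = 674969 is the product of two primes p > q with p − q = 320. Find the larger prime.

997

Since p = q + 320, we have 674969 = q(q + 320), so q² + 320q − 674969 = 0.
Discriminant: 320² + 4·674969 = 102400 + 2699876 = 2802276; √2802276 = 1674.
q = (−320 + 1674)/2 = 677, and p = q + 320 = 997.
Check: 677 · 997 = 674969.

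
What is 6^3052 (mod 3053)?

2113

6^1 ≡ 6 (mod 3053)
6^2 ≡ 6^2 = 36 ≡ 36 (mod 3053)
6^4 ≡ 36^2 = 1296 ≡ 1296 (mod 3053)
6^8 ≡ 1296^2 = 1679616 ≡ 466 (mod 3053)
6^16 ≡ 466^2 = 217156 ≡ 393 (mod 3053)
6^32 ≡ 393^2 = 154449 ≡ 1799 (mod 3053)
6^64 ≡ 1799^2 = 3236401 ≡ 221 (mod 3053)
6^128 ≡ 221^2 = 48841 ≡ 3046 (mod 3053)
6^256 ≡ 3046^2 = 9278116 ≡ 49 (mod 3053)
6^512 ≡ 49^2 = 2401 ≡ 2401 (mod 3053)
6^1024 ≡ 2401^2 = 5764801 ≡ 737 (mod 3053)
6^2048 ≡ 737^2 = 543169 ≡ 2788 (mod 3053)
3052 = 2048 + 512 + 256 + 128 + 64 + 32 + 8 + 4 in binary powers of 2.
So 6^3052 ≡ 2788 · 2401 · 49 · 3046 · 221 · 1799 · 466 · 1296 ≡ 2113 (mod 3053).
Since 2113 ≠ 1, base 6 is a Fermat witness: 3053 is composite.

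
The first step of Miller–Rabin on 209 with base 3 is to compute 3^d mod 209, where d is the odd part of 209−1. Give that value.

209 − 1 = 208 = 2^4 · 13, so d = 13.
3^1 ≡ 3 (mod 209)
3^2 ≡ 3^2 = 9 ≡ 9 (mod 209)
3^4 ≡ 9^2 = 81 ≡ 81 (mod 209)
3^8 ≡ 81^2 = 6561 ≡ 82 (mod 209)
13 = 8 + 4 + 1 in binary powers of 2.
So 3^13 ≡ 82 · 81 · 3 ≡ 71 (mod 209).
Squaring chain: 71 → 25 → 207 → 4; never reaches −1, so base 3 is a Miller–Rabin witness that 209 is composite.

71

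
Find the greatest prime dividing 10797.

61

10797 = 3 · 3599
3599 = 59 · 61
61 is prime.
So 10797 = 3 · 59 · 61; the largest prime factor is 61.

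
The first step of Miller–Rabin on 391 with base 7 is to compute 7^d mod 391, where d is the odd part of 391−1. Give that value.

391 − 1 = 390 = 2^1 · 195, so d = 195.
7^1 ≡ 7 (mod 391)
7^2 ≡ 7^2 = 49 ≡ 49 (mod 391)
7^4 ≡ 49^2 = 2401 ≡ 55 (mod 391)
7^8 ≡ 55^2 = 3025 ≡ 288 (mod 391)
7^16 ≡ 288^2 = 82944 ≡ 52 (mod 391)
7^32 ≡ 52^2 = 2704 ≡ 358 (mod 391)
7^64 ≡ 358^2 = 128164 ≡ 307 (mod 391)
7^128 ≡ 307^2 = 94249 ≡ 18 (mod 391)
195 = 128 + 64 + 2 + 1 in binary powers of 2.
So 7^195 ≡ 18 · 307 · 49 · 7 ≡ 241 (mod 391).
Squaring chain: 241; never reaches −1, so base 7 is a Miller–Rabin witness that 391 is composite.

241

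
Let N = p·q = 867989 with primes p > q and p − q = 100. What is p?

983

Since p = q + 100, we have 867989 = q(q + 100), so q² + 100q − 867989 = 0.
Discriminant: 100² + 4·867989 = 10000 + 3471956 = 3481956; √3481956 = 1866.
q = (−100 + 1866)/2 = 883, and p = q + 100 = 983.
Check: 883 · 983 = 867989.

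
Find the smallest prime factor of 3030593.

3030593 is odd.
Digit sum 23, not divisible by 3.
Ends in 3: not divisible by 5.
7: 3030593 = 7·432941 + 6
11: 3030593 = 11·275508 + 5
13: 3030593 = 13·233122 + 7
17: 3030593 = 17·178270 + 3
19: 3030593 = 19·159504 + 17
23: 3030593 = 23·131764 + 21
29: 3030593 = 29·104503 + 6
31: 3030593 = 31·97761 + 2
37: 3030593 = 37·81907 + 34
41: 3030593 = 41·73916 + 37
43: 3030593 = 43·70478 + 39
47: 3030593 = 47·64480 + 33
53: 3030593 = 53·57181

53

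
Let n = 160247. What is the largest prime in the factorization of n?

160247 = 37 · 4331
4331 = 61 · 71
71 is prime.
So 160247 = 37 · 61 · 71; the largest prime factor is 71.

71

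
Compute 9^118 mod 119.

72

9^1 ≡ 9 (mod 119)
9^2 ≡ 9^2 = 81 ≡ 81 (mod 119)
9^4 ≡ 81^2 = 6561 ≡ 16 (mod 119)
9^8 ≡ 16^2 = 256 ≡ 18 (mod 119)
9^16 ≡ 18^2 = 324 ≡ 86 (mod 119)
9^32 ≡ 86^2 = 7396 ≡ 18 (mod 119)
9^64 ≡ 18^2 = 324 ≡ 86 (mod 119)
118 = 64 + 32 + 16 + 4 + 2 in binary powers of 2.
So 9^118 ≡ 86 · 18 · 86 · 16 · 81 ≡ 72 (mod 119).
Since 72 ≠ 1, base 9 is a Fermat witness: 119 is composite.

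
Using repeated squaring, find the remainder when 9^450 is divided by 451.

122

9^1 ≡ 9 (mod 451)
9^2 ≡ 9^2 = 81 ≡ 81 (mod 451)
9^4 ≡ 81^2 = 6561 ≡ 247 (mod 451)
9^8 ≡ 247^2 = 61009 ≡ 124 (mod 451)
9^16 ≡ 124^2 = 15376 ≡ 42 (mod 451)
9^32 ≡ 42^2 = 1764 ≡ 411 (mod 451)
9^64 ≡ 411^2 = 168921 ≡ 247 (mod 451)
9^128 ≡ 247^2 = 61009 ≡ 124 (mod 451)
9^256 ≡ 124^2 = 15376 ≡ 42 (mod 451)
450 = 256 + 128 + 64 + 2 in binary powers of 2.
So 9^450 ≡ 42 · 124 · 247 · 81 ≡ 122 (mod 451).
Since 122 ≠ 1, base 9 is a Fermat witness: 451 is composite.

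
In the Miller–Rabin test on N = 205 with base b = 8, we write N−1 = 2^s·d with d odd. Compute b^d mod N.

205 − 1 = 204 = 2^2 · 51, so d = 51.
8^1 ≡ 8 (mod 205)
8^2 ≡ 8^2 = 64 ≡ 64 (mod 205)
8^4 ≡ 64^2 = 4096 ≡ 201 (mod 205)
8^8 ≡ 201^2 = 40401 ≡ 16 (mod 205)
8^16 ≡ 16^2 = 256 ≡ 51 (mod 205)
8^32 ≡ 51^2 = 2601 ≡ 141 (mod 205)
51 = 32 + 16 + 2 + 1 in binary powers of 2.
So 8^51 ≡ 141 · 51 · 64 · 8 ≡ 197 (mod 205).
Squaring chain: 197 → 64; never reaches −1, so base 8 is a Miller–Rabin witness that 205 is composite.

197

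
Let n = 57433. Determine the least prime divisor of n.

79

57433 is odd.
Digit sum 22, not divisible by 3.
Ends in 3: not divisible by 5.
7: 57433 = 7·8204 + 5
11: 57433 = 11·5221 + 2
13: 57433 = 13·4417 + 12
17: 57433 = 17·3378 + 7
19: 57433 = 19·3022 + 15
23: 57433 = 23·2497 + 2
29: 57433 = 29·1980 + 13
31: 57433 = 31·1852 + 21
37: 57433 = 37·1552 + 9
41: 57433 = 41·1400 + 33
43: 57433 = 43·1335 + 28
47: 57433 = 47·1221 + 46
53: 57433 = 53·1083 + 34
59: 57433 = 59·973 + 26
61: 57433 = 61·941 + 32
67: 57433 = 67·857 + 14
71: 57433 = 71·808 + 65
73: 57433 = 73·786 + 55
79: 57433 = 79·727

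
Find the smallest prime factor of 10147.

73

10147 is odd.
Digit sum 13, not divisible by 3.
Ends in 7: not divisible by 5.
7: 10147 = 7·1449 + 4
11: 10147 = 11·922 + 5
13: 10147 = 13·780 + 7
17: 10147 = 17·596 + 15
19: 10147 = 19·534 + 1
23: 10147 = 23·441 + 4
29: 10147 = 29·349 + 26
31: 10147 = 31·327 + 10
37: 10147 = 37·274 + 9
41: 10147 = 41·247 + 20
43: 10147 = 43·235 + 42
47: 10147 = 47·215 + 42
53: 10147 = 53·191 + 24
59: 10147 = 59·171 + 58
61: 10147 = 61·166 + 21
67: 10147 = 67·151 + 30
71: 10147 = 71·142 + 65
73: 10147 = 73·139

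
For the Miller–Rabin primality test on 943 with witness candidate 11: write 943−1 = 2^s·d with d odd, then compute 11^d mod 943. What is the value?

943 − 1 = 942 = 2^1 · 471, so d = 471.
11^1 ≡ 11 (mod 943)
11^2 ≡ 11^2 = 121 ≡ 121 (mod 943)
11^4 ≡ 121^2 = 14641 ≡ 496 (mod 943)
11^8 ≡ 496^2 = 246016 ≡ 836 (mod 943)
11^16 ≡ 836^2 = 698896 ≡ 133 (mod 943)
11^32 ≡ 133^2 = 17689 ≡ 715 (mod 943)
11^64 ≡ 715^2 = 511225 ≡ 119 (mod 943)
11^128 ≡ 119^2 = 14161 ≡ 16 (mod 943)
11^256 ≡ 16^2 = 256 ≡ 256 (mod 943)
471 = 256 + 128 + 64 + 16 + 4 + 2 + 1 in binary powers of 2.
So 11^471 ≡ 256 · 16 · 119 · 133 · 496 · 121 · 11 ≡ 65 (mod 943).
Squaring chain: 65; never reaches −1, so base 11 is a Miller–Rabin witness that 943 is composite.

65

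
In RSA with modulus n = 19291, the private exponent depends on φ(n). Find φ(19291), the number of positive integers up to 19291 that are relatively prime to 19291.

19000

Factor: 19291 = 101 · 191.
φ(19291) = (101−1) · (191−1) = 100 · 190 = 19000.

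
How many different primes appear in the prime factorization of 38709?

38709 = 3^2 · 4301
4301 = 11 · 391
391 = 17 · 23
38709 = 3^2 · 11 · 17 · 23, which has 4 distinct prime factors.

4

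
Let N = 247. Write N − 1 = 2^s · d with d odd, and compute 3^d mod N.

247 − 1 = 246 = 2^1 · 123, so d = 123.
3^1 ≡ 3 (mod 247)
3^2 ≡ 3^2 = 9 ≡ 9 (mod 247)
3^4 ≡ 9^2 = 81 ≡ 81 (mod 247)
3^8 ≡ 81^2 = 6561 ≡ 139 (mod 247)
3^16 ≡ 139^2 = 19321 ≡ 55 (mod 247)
3^32 ≡ 55^2 = 3025 ≡ 61 (mod 247)
3^64 ≡ 61^2 = 3721 ≡ 16 (mod 247)
123 = 64 + 32 + 16 + 8 + 2 + 1 in binary powers of 2.
So 3^123 ≡ 16 · 61 · 55 · 139 · 9 · 3 ≡ 183 (mod 247).
Squaring chain: 183; never reaches −1, so base 3 is a Miller–Rabin witness that 247 is composite.

183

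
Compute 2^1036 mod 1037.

815

2^1 ≡ 2 (mod 1037)
2^2 ≡ 2^2 = 4 ≡ 4 (mod 1037)
2^4 ≡ 4^2 = 16 ≡ 16 (mod 1037)
2^8 ≡ 16^2 = 256 ≡ 256 (mod 1037)
2^16 ≡ 256^2 = 65536 ≡ 205 (mod 1037)
2^32 ≡ 205^2 = 42025 ≡ 545 (mod 1037)
2^64 ≡ 545^2 = 297025 ≡ 443 (mod 1037)
2^128 ≡ 443^2 = 196249 ≡ 256 (mod 1037)
2^256 ≡ 256^2 = 65536 ≡ 205 (mod 1037)
2^512 ≡ 205^2 = 42025 ≡ 545 (mod 1037)
2^1024 ≡ 545^2 = 297025 ≡ 443 (mod 1037)
1036 = 1024 + 8 + 4 in binary powers of 2.
So 2^1036 ≡ 443 · 256 · 16 ≡ 815 (mod 1037).
Since 815 ≠ 1, base 2 is a Fermat witness: 1037 is composite.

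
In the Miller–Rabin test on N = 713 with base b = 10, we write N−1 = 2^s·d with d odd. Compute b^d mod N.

493

713 − 1 = 712 = 2^3 · 89, so d = 89.
10^1 ≡ 10 (mod 713)
10^2 ≡ 10^2 = 100 ≡ 100 (mod 713)
10^4 ≡ 100^2 = 10000 ≡ 18 (mod 713)
10^8 ≡ 18^2 = 324 ≡ 324 (mod 713)
10^16 ≡ 324^2 = 104976 ≡ 165 (mod 713)
10^32 ≡ 165^2 = 27225 ≡ 131 (mod 713)
10^64 ≡ 131^2 = 17161 ≡ 49 (mod 713)
89 = 64 + 16 + 8 + 1 in binary powers of 2.
So 10^89 ≡ 49 · 165 · 324 · 10 ≡ 493 (mod 713).
Squaring chain: 493 → 629 → 639; never reaches −1, so base 10 is a Miller–Rabin witness that 713 is composite.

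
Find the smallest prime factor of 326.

2

326 is even: 2 divides it.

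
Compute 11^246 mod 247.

11^1 ≡ 11 (mod 247)
11^2 ≡ 11^2 = 121 ≡ 121 (mod 247)
11^4 ≡ 121^2 = 14641 ≡ 68 (mod 247)
11^8 ≡ 68^2 = 4624 ≡ 178 (mod 247)
11^16 ≡ 178^2 = 31684 ≡ 68 (mod 247)
11^32 ≡ 68^2 = 4624 ≡ 178 (mod 247)
11^64 ≡ 178^2 = 31684 ≡ 68 (mod 247)
11^128 ≡ 68^2 = 4624 ≡ 178 (mod 247)
246 = 128 + 64 + 32 + 16 + 4 + 2 in binary powers of 2.
So 11^246 ≡ 178 · 68 · 178 · 68 · 68 · 121 ≡ 77 (mod 247).
Since 77 ≠ 1, base 11 is a Fermat witness: 247 is composite.

77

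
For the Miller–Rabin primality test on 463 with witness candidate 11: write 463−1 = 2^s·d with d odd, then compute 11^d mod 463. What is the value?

462

463 − 1 = 462 = 2^1 · 231, so d = 231.
11^1 ≡ 11 (mod 463)
11^2 ≡ 11^2 = 121 ≡ 121 (mod 463)
11^4 ≡ 121^2 = 14641 ≡ 288 (mod 463)
11^8 ≡ 288^2 = 82944 ≡ 67 (mod 463)
11^16 ≡ 67^2 = 4489 ≡ 322 (mod 463)
11^32 ≡ 322^2 = 103684 ≡ 435 (mod 463)
11^64 ≡ 435^2 = 189225 ≡ 321 (mod 463)
11^128 ≡ 321^2 = 103041 ≡ 255 (mod 463)
231 = 128 + 64 + 32 + 4 + 2 + 1 in binary powers of 2.
So 11^231 ≡ 255 · 321 · 435 · 288 · 121 · 11 ≡ 462 (mod 463).
Since 11^d ≡ 462 (mod 463), base 11 does not prove 463 composite.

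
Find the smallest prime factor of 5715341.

47

5715341 is odd.
Digit sum 26, not divisible by 3.
Ends in 1: not divisible by 5.
7: 5715341 = 7·816477 + 2
11: 5715341 = 11·519576 + 5
13: 5715341 = 13·439641 + 8
17: 5715341 = 17·336196 + 9
19: 5715341 = 19·300807 + 8
23: 5715341 = 23·248493 + 2
29: 5715341 = 29·197080 + 21
31: 5715341 = 31·184365 + 26
37: 5715341 = 37·154468 + 25
41: 5715341 = 41·139398 + 23
43: 5715341 = 43·132914 + 39
47: 5715341 = 47·121603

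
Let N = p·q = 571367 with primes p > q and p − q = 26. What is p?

Since p = q + 26, we have 571367 = q(q + 26), so q² + 26q − 571367 = 0.
Discriminant: 26² + 4·571367 = 676 + 2285468 = 2286144; √2286144 = 1512.
q = (−26 + 1512)/2 = 743, and p = q + 26 = 769.
Check: 743 · 769 = 571367.

769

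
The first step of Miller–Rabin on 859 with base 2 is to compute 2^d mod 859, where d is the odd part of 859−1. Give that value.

859 − 1 = 858 = 2^1 · 429, so d = 429.
2^1 ≡ 2 (mod 859)
2^2 ≡ 2^2 = 4 ≡ 4 (mod 859)
2^4 ≡ 4^2 = 16 ≡ 16 (mod 859)
2^8 ≡ 16^2 = 256 ≡ 256 (mod 859)
2^16 ≡ 256^2 = 65536 ≡ 252 (mod 859)
2^32 ≡ 252^2 = 63504 ≡ 797 (mod 859)
2^64 ≡ 797^2 = 635209 ≡ 408 (mod 859)
2^128 ≡ 408^2 = 166464 ≡ 677 (mod 859)
2^256 ≡ 677^2 = 458329 ≡ 482 (mod 859)
429 = 256 + 128 + 32 + 8 + 4 + 1 in binary powers of 2.
So 2^429 ≡ 482 · 677 · 797 · 256 · 16 · 2 ≡ 858 (mod 859).
Since 2^d ≡ 858 (mod 859), base 2 does not prove 859 composite.

858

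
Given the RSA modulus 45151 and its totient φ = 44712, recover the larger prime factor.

φ(n) = (p−1)(q−1) = n − (p+q) + 1, so p + q = 45151 − 44712 + 1 = 440.
p and q are the roots of t² − 440t + 45151 = 0.
Discriminant: 440² − 4·45151 = 193600 − 180604 = 12996; √12996 = 114.
q = (440 − 114)/2 = 163, p = (440 + 114)/2 = 277.
Check: 163 · 277 = 45151.

277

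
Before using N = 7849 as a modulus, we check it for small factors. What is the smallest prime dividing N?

7849 is odd.
Digit sum 28, not divisible by 3.
Ends in 9: not divisible by 5.
7: 7849 = 7·1121 + 2
11: 7849 = 11·713 + 6
13: 7849 = 13·603 + 10
17: 7849 = 17·461 + 12
19: 7849 = 19·413 + 2
23: 7849 = 23·341 + 6
29: 7849 = 29·270 + 19
31: 7849 = 31·253 + 6
37: 7849 = 37·212 + 5
41: 7849 = 41·191 + 18
43: 7849 = 43·182 + 23
47: 7849 = 47·167

47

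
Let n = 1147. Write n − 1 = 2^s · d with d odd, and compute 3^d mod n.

1147 − 1 = 1146 = 2^1 · 573, so d = 573.
3^1 ≡ 3 (mod 1147)
3^2 ≡ 3^2 = 9 ≡ 9 (mod 1147)
3^4 ≡ 9^2 = 81 ≡ 81 (mod 1147)
3^8 ≡ 81^2 = 6561 ≡ 826 (mod 1147)
3^16 ≡ 826^2 = 682276 ≡ 958 (mod 1147)
3^32 ≡ 958^2 = 917764 ≡ 164 (mod 1147)
3^64 ≡ 164^2 = 26896 ≡ 515 (mod 1147)
3^128 ≡ 515^2 = 265225 ≡ 268 (mod 1147)
3^256 ≡ 268^2 = 71824 ≡ 710 (mod 1147)
3^512 ≡ 710^2 = 504100 ≡ 567 (mod 1147)
573 = 512 + 32 + 16 + 8 + 4 + 1 in binary powers of 2.
So 3^573 ≡ 567 · 164 · 958 · 826 · 81 · 3 ≡ 492 (mod 1147).
Squaring chain: 492; never reaches −1, so base 3 is a Miller–Rabin witness that 1147 is composite.

492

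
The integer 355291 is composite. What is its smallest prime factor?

31

355291 is odd.
Digit sum 25, not divisible by 3.
Ends in 1: not divisible by 5.
7: 355291 = 7·50755 + 6
11: 355291 = 11·32299 + 2
13: 355291 = 13·27330 + 1
17: 355291 = 17·20899 + 8
19: 355291 = 19·18699 + 10
23: 355291 = 23·15447 + 10
29: 355291 = 29·12251 + 12
31: 355291 = 31·11461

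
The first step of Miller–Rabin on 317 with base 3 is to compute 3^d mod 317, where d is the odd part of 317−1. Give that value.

203

317 − 1 = 316 = 2^2 · 79, so d = 79.
3^1 ≡ 3 (mod 317)
3^2 ≡ 3^2 = 9 ≡ 9 (mod 317)
3^4 ≡ 9^2 = 81 ≡ 81 (mod 317)
3^8 ≡ 81^2 = 6561 ≡ 221 (mod 317)
3^16 ≡ 221^2 = 48841 ≡ 23 (mod 317)
3^32 ≡ 23^2 = 529 ≡ 212 (mod 317)
3^64 ≡ 212^2 = 44944 ≡ 247 (mod 317)
79 = 64 + 8 + 4 + 2 + 1 in binary powers of 2.
So 3^79 ≡ 247 · 221 · 81 · 9 · 3 ≡ 203 (mod 317).
Squaring chain: 203 → 316; reaches −1, so base 3 does not prove 317 composite.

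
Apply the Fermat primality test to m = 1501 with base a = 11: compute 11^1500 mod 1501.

495

11^1 ≡ 11 (mod 1501)
11^2 ≡ 11^2 = 121 ≡ 121 (mod 1501)
11^4 ≡ 121^2 = 14641 ≡ 1132 (mod 1501)
11^8 ≡ 1132^2 = 1281424 ≡ 1071 (mod 1501)
11^16 ≡ 1071^2 = 1147041 ≡ 277 (mod 1501)
11^32 ≡ 277^2 = 76729 ≡ 178 (mod 1501)
11^64 ≡ 178^2 = 31684 ≡ 163 (mod 1501)
11^128 ≡ 163^2 = 26569 ≡ 1052 (mod 1501)
11^256 ≡ 1052^2 = 1106704 ≡ 467 (mod 1501)
11^512 ≡ 467^2 = 218089 ≡ 444 (mod 1501)
11^1024 ≡ 444^2 = 197136 ≡ 505 (mod 1501)
1500 = 1024 + 256 + 128 + 64 + 16 + 8 + 4 in binary powers of 2.
So 11^1500 ≡ 505 · 467 · 1052 · 163 · 277 · 1071 · 1132 ≡ 495 (mod 1501).
Since 495 ≠ 1, base 11 is a Fermat witness: 1501 is composite.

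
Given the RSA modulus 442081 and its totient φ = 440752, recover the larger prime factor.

φ(n) = (p−1)(q−1) = n − (p+q) + 1, so p + q = 442081 − 440752 + 1 = 1330.
p and q are the roots of t² − 1330t + 442081 = 0.
Discriminant: 1330² − 4·442081 = 1768900 − 1768324 = 576; √576 = 24.
q = (1330 − 24)/2 = 653, p = (1330 + 24)/2 = 677.
Check: 653 · 677 = 442081.

677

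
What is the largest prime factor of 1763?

1763 = 41 · 43
43 is prime.
So 1763 = 41 · 43; the largest prime factor is 43.

43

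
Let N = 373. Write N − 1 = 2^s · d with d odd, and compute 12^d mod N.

1

373 − 1 = 372 = 2^2 · 93, so d = 93.
12^1 ≡ 12 (mod 373)
12^2 ≡ 12^2 = 144 ≡ 144 (mod 373)
12^4 ≡ 144^2 = 20736 ≡ 221 (mod 373)
12^8 ≡ 221^2 = 48841 ≡ 351 (mod 373)
12^16 ≡ 351^2 = 123201 ≡ 111 (mod 373)
12^32 ≡ 111^2 = 12321 ≡ 12 (mod 373)
12^64 ≡ 12^2 = 144 ≡ 144 (mod 373)
93 = 64 + 16 + 8 + 4 + 1 in binary powers of 2.
So 12^93 ≡ 144 · 111 · 351 · 221 · 12 ≡ 1 (mod 373).
Since 12^d ≡ 1 (mod 373), base 12 does not prove 373 composite.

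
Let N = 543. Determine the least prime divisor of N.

543 is odd.
Digit sum 12, divisible by 3.

3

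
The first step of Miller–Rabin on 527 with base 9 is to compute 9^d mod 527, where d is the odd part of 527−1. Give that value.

121

527 − 1 = 526 = 2^1 · 263, so d = 263.
9^1 ≡ 9 (mod 527)
9^2 ≡ 9^2 = 81 ≡ 81 (mod 527)
9^4 ≡ 81^2 = 6561 ≡ 237 (mod 527)
9^8 ≡ 237^2 = 56169 ≡ 307 (mod 527)
9^16 ≡ 307^2 = 94249 ≡ 443 (mod 527)
9^32 ≡ 443^2 = 196249 ≡ 205 (mod 527)
9^64 ≡ 205^2 = 42025 ≡ 392 (mod 527)
9^128 ≡ 392^2 = 153664 ≡ 307 (mod 527)
9^256 ≡ 307^2 = 94249 ≡ 443 (mod 527)
263 = 256 + 4 + 2 + 1 in binary powers of 2.
So 9^263 ≡ 443 · 237 · 81 · 9 ≡ 121 (mod 527).
Squaring chain: 121; never reaches −1, so base 9 is a Miller–Rabin witness that 527 is composite.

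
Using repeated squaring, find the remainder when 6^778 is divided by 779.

6^1 ≡ 6 (mod 779)
6^2 ≡ 6^2 = 36 ≡ 36 (mod 779)
6^4 ≡ 36^2 = 1296 ≡ 517 (mod 779)
6^8 ≡ 517^2 = 267289 ≡ 92 (mod 779)
6^16 ≡ 92^2 = 8464 ≡ 674 (mod 779)
6^32 ≡ 674^2 = 454276 ≡ 119 (mod 779)
6^64 ≡ 119^2 = 14161 ≡ 139 (mod 779)
6^128 ≡ 139^2 = 19321 ≡ 625 (mod 779)
6^256 ≡ 625^2 = 390625 ≡ 346 (mod 779)
6^512 ≡ 346^2 = 119716 ≡ 529 (mod 779)
778 = 512 + 256 + 8 + 2 in binary powers of 2.
So 6^778 ≡ 529 · 346 · 92 · 36 ≡ 156 (mod 779).
Since 156 ≠ 1, base 6 is a Fermat witness: 779 is composite.

156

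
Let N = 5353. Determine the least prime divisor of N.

5353 is odd.
Digit sum 16, not divisible by 3.
Ends in 3: not divisible by 5.
7: 5353 = 7·764 + 5
11: 5353 = 11·486 + 7
13: 5353 = 13·411 + 10
17: 5353 = 17·314 + 15
19: 5353 = 19·281 + 14
23: 5353 = 23·232 + 17
29: 5353 = 29·184 + 17
31: 5353 = 31·172 + 21
37: 5353 = 37·144 + 25
41: 5353 = 41·130 + 23
43: 5353 = 43·124 + 21
47: 5353 = 47·113 + 42
53: 5353 = 53·101

53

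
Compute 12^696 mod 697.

12^1 ≡ 12 (mod 697)
12^2 ≡ 12^2 = 144 ≡ 144 (mod 697)
12^4 ≡ 144^2 = 20736 ≡ 523 (mod 697)
12^8 ≡ 523^2 = 273529 ≡ 305 (mod 697)
12^16 ≡ 305^2 = 93025 ≡ 324 (mod 697)
12^32 ≡ 324^2 = 104976 ≡ 426 (mod 697)
12^64 ≡ 426^2 = 181476 ≡ 256 (mod 697)
12^128 ≡ 256^2 = 65536 ≡ 18 (mod 697)
12^256 ≡ 18^2 = 324 ≡ 324 (mod 697)
12^512 ≡ 324^2 = 104976 ≡ 426 (mod 697)
696 = 512 + 128 + 32 + 16 + 8 in binary powers of 2.
So 12^696 ≡ 426 · 18 · 426 · 324 · 305 ≡ 611 (mod 697).
Since 611 ≠ 1, base 12 is a Fermat witness: 697 is composite.

611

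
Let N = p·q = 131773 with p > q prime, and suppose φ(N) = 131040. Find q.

φ(n) = (p−1)(q−1) = n − (p+q) + 1, so p + q = 131773 − 131040 + 1 = 734.
p and q are the roots of t² − 734t + 131773 = 0.
Discriminant: 734² − 4·131773 = 538756 − 527092 = 11664; √11664 = 108.
q = (734 − 108)/2 = 313, p = (734 + 108)/2 = 421.
Check: 313 · 421 = 131773.

313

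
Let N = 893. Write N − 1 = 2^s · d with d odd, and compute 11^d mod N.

893 − 1 = 892 = 2^2 · 223, so d = 223.
11^1 ≡ 11 (mod 893)
11^2 ≡ 11^2 = 121 ≡ 121 (mod 893)
11^4 ≡ 121^2 = 14641 ≡ 353 (mod 893)
11^8 ≡ 353^2 = 124609 ≡ 482 (mod 893)
11^16 ≡ 482^2 = 232324 ≡ 144 (mod 893)
11^32 ≡ 144^2 = 20736 ≡ 197 (mod 893)
11^64 ≡ 197^2 = 38809 ≡ 410 (mod 893)
11^128 ≡ 410^2 = 168100 ≡ 216 (mod 893)
223 = 128 + 64 + 16 + 8 + 4 + 2 + 1 in binary powers of 2.
So 11^223 ≡ 216 · 410 · 144 · 482 · 353 · 121 · 11 ≡ 467 (mod 893).
Squaring chain: 467 → 197; never reaches −1, so base 11 is a Miller–Rabin witness that 893 is composite.

467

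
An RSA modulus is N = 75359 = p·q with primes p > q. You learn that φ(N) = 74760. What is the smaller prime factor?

179

φ(n) = (p−1)(q−1) = n − (p+q) + 1, so p + q = 75359 − 74760 + 1 = 600.
p and q are the roots of t² − 600t + 75359 = 0.
Discriminant: 600² − 4·75359 = 360000 − 301436 = 58564; √58564 = 242.
q = (600 − 242)/2 = 179, p = (600 + 242)/2 = 421.
Check: 179 · 421 = 75359.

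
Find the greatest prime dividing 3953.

3953 = 59 · 67
67 is prime.
So 3953 = 59 · 67; the largest prime factor is 67.

67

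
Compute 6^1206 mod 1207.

535

6^1 ≡ 6 (mod 1207)
6^2 ≡ 6^2 = 36 ≡ 36 (mod 1207)
6^4 ≡ 36^2 = 1296 ≡ 89 (mod 1207)
6^8 ≡ 89^2 = 7921 ≡ 679 (mod 1207)
6^16 ≡ 679^2 = 461041 ≡ 1174 (mod 1207)
6^32 ≡ 1174^2 = 1378276 ≡ 1089 (mod 1207)
6^64 ≡ 1089^2 = 1185921 ≡ 647 (mod 1207)
6^128 ≡ 647^2 = 418609 ≡ 987 (mod 1207)
6^256 ≡ 987^2 = 974169 ≡ 120 (mod 1207)
6^512 ≡ 120^2 = 14400 ≡ 1123 (mod 1207)
6^1024 ≡ 1123^2 = 1261129 ≡ 1021 (mod 1207)
1206 = 1024 + 128 + 32 + 16 + 4 + 2 in binary powers of 2.
So 6^1206 ≡ 1021 · 987 · 1089 · 1174 · 89 · 36 ≡ 535 (mod 1207).
Since 535 ≠ 1, base 6 is a Fermat witness: 1207 is composite.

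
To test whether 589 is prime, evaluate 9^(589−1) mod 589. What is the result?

9^1 ≡ 9 (mod 589)
9^2 ≡ 9^2 = 81 ≡ 81 (mod 589)
9^4 ≡ 81^2 = 6561 ≡ 82 (mod 589)
9^8 ≡ 82^2 = 6724 ≡ 245 (mod 589)
9^16 ≡ 245^2 = 60025 ≡ 536 (mod 589)
9^32 ≡ 536^2 = 287296 ≡ 453 (mod 589)
9^64 ≡ 453^2 = 205209 ≡ 237 (mod 589)
9^128 ≡ 237^2 = 56169 ≡ 214 (mod 589)
9^256 ≡ 214^2 = 45796 ≡ 443 (mod 589)
9^512 ≡ 443^2 = 196249 ≡ 112 (mod 589)
588 = 512 + 64 + 8 + 4 in binary powers of 2.
So 9^588 ≡ 112 · 237 · 245 · 82 ≡ 140 (mod 589).
Since 140 ≠ 1, base 9 is a Fermat witness: 589 is composite.

140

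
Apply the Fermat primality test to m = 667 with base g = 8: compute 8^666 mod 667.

8^1 ≡ 8 (mod 667)
8^2 ≡ 8^2 = 64 ≡ 64 (mod 667)
8^4 ≡ 64^2 = 4096 ≡ 94 (mod 667)
8^8 ≡ 94^2 = 8836 ≡ 165 (mod 667)
8^16 ≡ 165^2 = 27225 ≡ 545 (mod 667)
8^32 ≡ 545^2 = 297025 ≡ 210 (mod 667)
8^64 ≡ 210^2 = 44100 ≡ 78 (mod 667)
8^128 ≡ 78^2 = 6084 ≡ 81 (mod 667)
8^256 ≡ 81^2 = 6561 ≡ 558 (mod 667)
8^512 ≡ 558^2 = 311364 ≡ 542 (mod 667)
666 = 512 + 128 + 16 + 8 + 2 in binary powers of 2.
So 8^666 ≡ 542 · 81 · 545 · 165 · 64 ≡ 473 (mod 667).
Since 473 ≠ 1, base 8 is a Fermat witness: 667 is composite.

473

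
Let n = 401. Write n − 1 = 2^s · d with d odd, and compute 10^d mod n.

356

401 − 1 = 400 = 2^4 · 25, so d = 25.
10^1 ≡ 10 (mod 401)
10^2 ≡ 10^2 = 100 ≡ 100 (mod 401)
10^4 ≡ 100^2 = 10000 ≡ 376 (mod 401)
10^8 ≡ 376^2 = 141376 ≡ 224 (mod 401)
10^16 ≡ 224^2 = 50176 ≡ 51 (mod 401)
25 = 16 + 8 + 1 in binary powers of 2.
So 10^25 ≡ 51 · 224 · 10 ≡ 356 (mod 401).
Squaring chain: 356 → 20 → 400 → 1; reaches −1, so base 10 does not prove 401 composite.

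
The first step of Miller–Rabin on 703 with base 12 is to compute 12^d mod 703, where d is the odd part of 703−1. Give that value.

75

703 − 1 = 702 = 2^1 · 351, so d = 351.
12^1 ≡ 12 (mod 703)
12^2 ≡ 12^2 = 144 ≡ 144 (mod 703)
12^4 ≡ 144^2 = 20736 ≡ 349 (mod 703)
12^8 ≡ 349^2 = 121801 ≡ 182 (mod 703)
12^16 ≡ 182^2 = 33124 ≡ 83 (mod 703)
12^32 ≡ 83^2 = 6889 ≡ 562 (mod 703)
12^64 ≡ 562^2 = 315844 ≡ 197 (mod 703)
12^128 ≡ 197^2 = 38809 ≡ 144 (mod 703)
12^256 ≡ 144^2 = 20736 ≡ 349 (mod 703)
351 = 256 + 64 + 16 + 8 + 4 + 2 + 1 in binary powers of 2.
So 12^351 ≡ 349 · 197 · 83 · 182 · 349 · 144 · 12 ≡ 75 (mod 703).
Squaring chain: 75; never reaches −1, so base 12 is a Miller–Rabin witness that 703 is composite.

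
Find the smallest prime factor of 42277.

67

42277 is odd.
Digit sum 22, not divisible by 3.
Ends in 7: not divisible by 5.
7: 42277 = 7·6039 + 4
11: 42277 = 11·3843 + 4
13: 42277 = 13·3252 + 1
17: 42277 = 17·2486 + 15
19: 42277 = 19·2225 + 2
23: 42277 = 23·1838 + 3
29: 42277 = 29·1457 + 24
31: 42277 = 31·1363 + 24
37: 42277 = 37·1142 + 23
41: 42277 = 41·1031 + 6
43: 42277 = 43·983 + 8
47: 42277 = 47·899 + 24
53: 42277 = 53·797 + 36
59: 42277 = 59·716 + 33
61: 42277 = 61·693 + 4
67: 42277 = 67·631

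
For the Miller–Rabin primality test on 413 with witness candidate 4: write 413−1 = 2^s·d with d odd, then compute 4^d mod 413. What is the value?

413 − 1 = 412 = 2^2 · 103, so d = 103.
4^1 ≡ 4 (mod 413)
4^2 ≡ 4^2 = 16 ≡ 16 (mod 413)
4^4 ≡ 16^2 = 256 ≡ 256 (mod 413)
4^8 ≡ 256^2 = 65536 ≡ 282 (mod 413)
4^16 ≡ 282^2 = 79524 ≡ 228 (mod 413)
4^32 ≡ 228^2 = 51984 ≡ 359 (mod 413)
4^64 ≡ 359^2 = 128881 ≡ 25 (mod 413)
103 = 64 + 32 + 4 + 2 + 1 in binary powers of 2.
So 4^103 ≡ 25 · 359 · 256 · 16 · 4 ≡ 228 (mod 413).
Squaring chain: 228 → 359; never reaches −1, so base 4 is a Miller–Rabin witness that 413 is composite.

228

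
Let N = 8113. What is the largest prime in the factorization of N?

61

8113 = 7 · 1159
1159 = 19 · 61
61 is prime.
So 8113 = 7 · 19 · 61; the largest prime factor is 61.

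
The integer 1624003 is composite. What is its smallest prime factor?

61

1624003 is odd.
Digit sum 16, not divisible by 3.
Ends in 3: not divisible by 5.
7: 1624003 = 7·232000 + 3
11: 1624003 = 11·147636 + 7
13: 1624003 = 13·124923 + 4
17: 1624003 = 17·95529 + 10
19: 1624003 = 19·85473 + 16
23: 1624003 = 23·70608 + 19
29: 1624003 = 29·56000 + 3
31: 1624003 = 31·52387 + 6
37: 1624003 = 37·43891 + 36
41: 1624003 = 41·39609 + 34
43: 1624003 = 43·37767 + 22
47: 1624003 = 47·34553 + 12
53: 1624003 = 53·30641 + 30
59: 1624003 = 59·27525 + 28
61: 1624003 = 61·26623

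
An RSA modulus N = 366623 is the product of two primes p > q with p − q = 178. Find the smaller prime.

Since p = q + 178, we have 366623 = q(q + 178), so q² + 178q − 366623 = 0.
Discriminant: 178² + 4·366623 = 31684 + 1466492 = 1498176; √1498176 = 1224.
q = (−178 + 1224)/2 = 523, and p = q + 178 = 701.
Check: 523 · 701 = 366623.

523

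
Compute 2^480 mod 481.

2^1 ≡ 2 (mod 481)
2^2 ≡ 2^2 = 4 ≡ 4 (mod 481)
2^4 ≡ 4^2 = 16 ≡ 16 (mod 481)
2^8 ≡ 16^2 = 256 ≡ 256 (mod 481)
2^16 ≡ 256^2 = 65536 ≡ 120 (mod 481)
2^32 ≡ 120^2 = 14400 ≡ 451 (mod 481)
2^64 ≡ 451^2 = 203401 ≡ 419 (mod 481)
2^128 ≡ 419^2 = 175561 ≡ 477 (mod 481)
2^256 ≡ 477^2 = 227529 ≡ 16 (mod 481)
480 = 256 + 128 + 64 + 32 in binary powers of 2.
So 2^480 ≡ 16 · 477 · 419 · 451 ≡ 248 (mod 481).
Since 248 ≠ 1, base 2 is a Fermat witness: 481 is composite.

248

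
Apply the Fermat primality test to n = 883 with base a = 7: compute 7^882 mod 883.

1

7^1 ≡ 7 (mod 883)
7^2 ≡ 7^2 = 49 ≡ 49 (mod 883)
7^4 ≡ 49^2 = 2401 ≡ 635 (mod 883)
7^8 ≡ 635^2 = 403225 ≡ 577 (mod 883)
7^16 ≡ 577^2 = 332929 ≡ 38 (mod 883)
7^32 ≡ 38^2 = 1444 ≡ 561 (mod 883)
7^64 ≡ 561^2 = 314721 ≡ 373 (mod 883)
7^128 ≡ 373^2 = 139129 ≡ 498 (mod 883)
7^256 ≡ 498^2 = 248004 ≡ 764 (mod 883)
7^512 ≡ 764^2 = 583696 ≡ 33 (mod 883)
882 = 512 + 256 + 64 + 32 + 16 + 2 in binary powers of 2.
So 7^882 ≡ 33 · 764 · 373 · 561 · 38 · 49 ≡ 1 (mod 883).
Since the result is 1, base 7 gives no evidence that 883 is composite.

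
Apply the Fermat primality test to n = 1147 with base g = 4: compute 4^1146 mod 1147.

4^1 ≡ 4 (mod 1147)
4^2 ≡ 4^2 = 16 ≡ 16 (mod 1147)
4^4 ≡ 16^2 = 256 ≡ 256 (mod 1147)
4^8 ≡ 256^2 = 65536 ≡ 157 (mod 1147)
4^16 ≡ 157^2 = 24649 ≡ 562 (mod 1147)
4^32 ≡ 562^2 = 315844 ≡ 419 (mod 1147)
4^64 ≡ 419^2 = 175561 ≡ 70 (mod 1147)
4^128 ≡ 70^2 = 4900 ≡ 312 (mod 1147)
4^256 ≡ 312^2 = 97344 ≡ 996 (mod 1147)
4^512 ≡ 996^2 = 992016 ≡ 1008 (mod 1147)
4^1024 ≡ 1008^2 = 1016064 ≡ 969 (mod 1147)
1146 = 1024 + 64 + 32 + 16 + 8 + 2 in binary powers of 2.
So 4^1146 ≡ 969 · 70 · 419 · 562 · 157 · 16 ≡ 1120 (mod 1147).
Since 1120 ≠ 1, base 4 is a Fermat witness: 1147 is composite.

1120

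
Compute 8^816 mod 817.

742

8^1 ≡ 8 (mod 817)
8^2 ≡ 8^2 = 64 ≡ 64 (mod 817)
8^4 ≡ 64^2 = 4096 ≡ 11 (mod 817)
8^8 ≡ 11^2 = 121 ≡ 121 (mod 817)
8^16 ≡ 121^2 = 14641 ≡ 752 (mod 817)
8^32 ≡ 752^2 = 565504 ≡ 140 (mod 817)
8^64 ≡ 140^2 = 19600 ≡ 809 (mod 817)
8^128 ≡ 809^2 = 654481 ≡ 64 (mod 817)
8^256 ≡ 64^2 = 4096 ≡ 11 (mod 817)
8^512 ≡ 11^2 = 121 ≡ 121 (mod 817)
816 = 512 + 256 + 32 + 16 in binary powers of 2.
So 8^816 ≡ 121 · 11 · 140 · 752 ≡ 742 (mod 817).
Since 742 ≠ 1, base 8 is a Fermat witness: 817 is composite.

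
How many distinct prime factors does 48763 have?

48763 = 11^2 · 403
403 = 13 · 31
48763 = 11^2 · 13 · 31, which has 3 distinct prime factors.

3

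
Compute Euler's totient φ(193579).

178176

Factor: 193579 = 17 · 59 · 193.
φ(193579) = (17−1) · (59−1) · (193−1) = 16 · 58 · 192 = 178176.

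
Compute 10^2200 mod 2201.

10^1 ≡ 10 (mod 2201)
10^2 ≡ 10^2 = 100 ≡ 100 (mod 2201)
10^4 ≡ 100^2 = 10000 ≡ 1196 (mod 2201)
10^8 ≡ 1196^2 = 1430416 ≡ 1967 (mod 2201)
10^16 ≡ 1967^2 = 3869089 ≡ 1932 (mod 2201)
10^32 ≡ 1932^2 = 3732624 ≡ 1929 (mod 2201)
10^64 ≡ 1929^2 = 3721041 ≡ 1351 (mod 2201)
10^128 ≡ 1351^2 = 1825201 ≡ 572 (mod 2201)
10^256 ≡ 572^2 = 327184 ≡ 1436 (mod 2201)
10^512 ≡ 1436^2 = 2062096 ≡ 1960 (mod 2201)
10^1024 ≡ 1960^2 = 3841600 ≡ 855 (mod 2201)
10^2048 ≡ 855^2 = 731025 ≡ 293 (mod 2201)
2200 = 2048 + 128 + 16 + 8 in binary powers of 2.
So 10^2200 ≡ 293 · 572 · 1932 · 1967 ≡ 1369 (mod 2201).
Since 1369 ≠ 1, base 10 is a Fermat witness: 2201 is composite.

1369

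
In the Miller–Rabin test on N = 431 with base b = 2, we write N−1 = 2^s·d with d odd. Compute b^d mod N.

1

431 − 1 = 430 = 2^1 · 215, so d = 215.
2^1 ≡ 2 (mod 431)
2^2 ≡ 2^2 = 4 ≡ 4 (mod 431)
2^4 ≡ 4^2 = 16 ≡ 16 (mod 431)
2^8 ≡ 16^2 = 256 ≡ 256 (mod 431)
2^16 ≡ 256^2 = 65536 ≡ 24 (mod 431)
2^32 ≡ 24^2 = 576 ≡ 145 (mod 431)
2^64 ≡ 145^2 = 21025 ≡ 337 (mod 431)
2^128 ≡ 337^2 = 113569 ≡ 216 (mod 431)
215 = 128 + 64 + 16 + 4 + 2 + 1 in binary powers of 2.
So 2^215 ≡ 216 · 337 · 24 · 16 · 4 · 2 ≡ 1 (mod 431).
Since 2^d ≡ 1 (mod 431), base 2 does not prove 431 composite.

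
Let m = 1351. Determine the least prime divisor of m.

7

1351 is odd.
Digit sum 10, not divisible by 3.
Ends in 1: not divisible by 5.
7: 1351 = 7·193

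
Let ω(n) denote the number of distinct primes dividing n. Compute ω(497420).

497420 = 2^2 · 124355
124355 = 5 · 24871
24871 = 7 · 3553
3553 = 11 · 323
323 = 17 · 19
497420 = 2^2 · 5 · 7 · 11 · 17 · 19, which has 6 distinct prime factors.

6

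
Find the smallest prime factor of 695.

5

695 is odd.
Digit sum 20, not divisible by 3.
Ends in 5: divisible by 5.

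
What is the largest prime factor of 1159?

61

1159 = 19 · 61
61 is prime.
So 1159 = 19 · 61; the largest prime factor is 61.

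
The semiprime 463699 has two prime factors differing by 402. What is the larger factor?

Since p = q + 402, we have 463699 = q(q + 402), so q² + 402q − 463699 = 0.
Discriminant: 402² + 4·463699 = 161604 + 1854796 = 2016400; √2016400 = 1420.
q = (−402 + 1420)/2 = 509, and p = q + 402 = 911.
Check: 509 · 911 = 463699.

911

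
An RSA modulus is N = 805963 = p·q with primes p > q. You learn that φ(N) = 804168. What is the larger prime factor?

919

φ(n) = (p−1)(q−1) = n − (p+q) + 1, so p + q = 805963 − 804168 + 1 = 1796.
p and q are the roots of t² − 1796t + 805963 = 0.
Discriminant: 1796² − 4·805963 = 3225616 − 3223852 = 1764; √1764 = 42.
q = (1796 − 42)/2 = 877, p = (1796 + 42)/2 = 919.
Check: 877 · 919 = 805963.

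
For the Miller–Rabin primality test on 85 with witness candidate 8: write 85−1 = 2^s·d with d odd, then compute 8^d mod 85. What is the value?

85 − 1 = 84 = 2^2 · 21, so d = 21.
8^1 ≡ 8 (mod 85)
8^2 ≡ 8^2 = 64 ≡ 64 (mod 85)
8^4 ≡ 64^2 = 4096 ≡ 16 (mod 85)
8^8 ≡ 16^2 = 256 ≡ 1 (mod 85)
8^16 ≡ 1^2 = 1 ≡ 1 (mod 85)
21 = 16 + 4 + 1 in binary powers of 2.
So 8^21 ≡ 1 · 16 · 8 ≡ 43 (mod 85).
Squaring chain: 43 → 64; never reaches −1, so base 8 is a Miller–Rabin witness that 85 is composite.

43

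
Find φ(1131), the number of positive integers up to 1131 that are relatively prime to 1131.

Factor: 1131 = 3 · 13 · 29.
φ(1131) = (3−1) · (13−1) · (29−1) = 2 · 12 · 28 = 672.

672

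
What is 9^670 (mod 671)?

1

9^1 ≡ 9 (mod 671)
9^2 ≡ 9^2 = 81 ≡ 81 (mod 671)
9^4 ≡ 81^2 = 6561 ≡ 522 (mod 671)
9^8 ≡ 522^2 = 272484 ≡ 58 (mod 671)
9^16 ≡ 58^2 = 3364 ≡ 9 (mod 671)
9^32 ≡ 9^2 = 81 ≡ 81 (mod 671)
9^64 ≡ 81^2 = 6561 ≡ 522 (mod 671)
9^128 ≡ 522^2 = 272484 ≡ 58 (mod 671)
9^256 ≡ 58^2 = 3364 ≡ 9 (mod 671)
9^512 ≡ 9^2 = 81 ≡ 81 (mod 671)
670 = 512 + 128 + 16 + 8 + 4 + 2 in binary powers of 2.
So 9^670 ≡ 81 · 58 · 9 · 58 · 522 · 81 ≡ 1 (mod 671).
Since the result is 1, base 9 gives no evidence that 671 is composite.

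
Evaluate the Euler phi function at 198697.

185328

Factor: 198697 = 23 · 53 · 163.
φ(198697) = (23−1) · (53−1) · (163−1) = 22 · 52 · 162 = 185328.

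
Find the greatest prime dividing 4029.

79

4029 = 3 · 1343
1343 = 17 · 79
79 is prime.
So 4029 = 3 · 17 · 79; the largest prime factor is 79.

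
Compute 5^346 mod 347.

1

5^1 ≡ 5 (mod 347)
5^2 ≡ 5^2 = 25 ≡ 25 (mod 347)
5^4 ≡ 25^2 = 625 ≡ 278 (mod 347)
5^8 ≡ 278^2 = 77284 ≡ 250 (mod 347)
5^16 ≡ 250^2 = 62500 ≡ 40 (mod 347)
5^32 ≡ 40^2 = 1600 ≡ 212 (mod 347)
5^64 ≡ 212^2 = 44944 ≡ 181 (mod 347)
5^128 ≡ 181^2 = 32761 ≡ 143 (mod 347)
5^256 ≡ 143^2 = 20449 ≡ 323 (mod 347)
346 = 256 + 64 + 16 + 8 + 2 in binary powers of 2.
So 5^346 ≡ 323 · 181 · 40 · 250 · 25 ≡ 1 (mod 347).
Since the result is 1, base 5 gives no evidence that 347 is composite.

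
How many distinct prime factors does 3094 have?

4

3094 = 2 · 1547
1547 = 7 · 221
221 = 13 · 17
3094 = 2 · 7 · 13 · 17, which has 4 distinct prime factors.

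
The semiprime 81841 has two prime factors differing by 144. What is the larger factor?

367

Since p = q + 144, we have 81841 = q(q + 144), so q² + 144q − 81841 = 0.
Discriminant: 144² + 4·81841 = 20736 + 327364 = 348100; √348100 = 590.
q = (−144 + 590)/2 = 223, and p = q + 144 = 367.
Check: 223 · 367 = 81841.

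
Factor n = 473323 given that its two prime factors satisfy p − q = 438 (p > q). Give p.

Since p = q + 438, we have 473323 = q(q + 438), so q² + 438q − 473323 = 0.
Discriminant: 438² + 4·473323 = 191844 + 1893292 = 2085136; √2085136 = 1444.
q = (−438 + 1444)/2 = 503, and p = q + 438 = 941.
Check: 503 · 941 = 473323.

941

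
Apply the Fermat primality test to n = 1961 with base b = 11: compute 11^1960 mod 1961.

1210

11^1 ≡ 11 (mod 1961)
11^2 ≡ 11^2 = 121 ≡ 121 (mod 1961)
11^4 ≡ 121^2 = 14641 ≡ 914 (mod 1961)
11^8 ≡ 914^2 = 835396 ≡ 10 (mod 1961)
11^16 ≡ 10^2 = 100 ≡ 100 (mod 1961)
11^32 ≡ 100^2 = 10000 ≡ 195 (mod 1961)
11^64 ≡ 195^2 = 38025 ≡ 766 (mod 1961)
11^128 ≡ 766^2 = 586756 ≡ 417 (mod 1961)
11^256 ≡ 417^2 = 173889 ≡ 1321 (mod 1961)
11^512 ≡ 1321^2 = 1745041 ≡ 1712 (mod 1961)
11^1024 ≡ 1712^2 = 2930944 ≡ 1210 (mod 1961)
1960 = 1024 + 512 + 256 + 128 + 32 + 8 in binary powers of 2.
So 11^1960 ≡ 1210 · 1712 · 1321 · 417 · 195 · 10 ≡ 1210 (mod 1961).
Since 1210 ≠ 1, base 11 is a Fermat witness: 1961 is composite.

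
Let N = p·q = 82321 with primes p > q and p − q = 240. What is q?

191

Since p = q + 240, we have 82321 = q(q + 240), so q² + 240q − 82321 = 0.
Discriminant: 240² + 4·82321 = 57600 + 329284 = 386884; √386884 = 622.
q = (−240 + 622)/2 = 191, and p = q + 240 = 431.
Check: 191 · 431 = 82321.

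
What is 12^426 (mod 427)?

12^1 ≡ 12 (mod 427)
12^2 ≡ 12^2 = 144 ≡ 144 (mod 427)
12^4 ≡ 144^2 = 20736 ≡ 240 (mod 427)
12^8 ≡ 240^2 = 57600 ≡ 382 (mod 427)
12^16 ≡ 382^2 = 145924 ≡ 317 (mod 427)
12^32 ≡ 317^2 = 100489 ≡ 144 (mod 427)
12^64 ≡ 144^2 = 20736 ≡ 240 (mod 427)
12^128 ≡ 240^2 = 57600 ≡ 382 (mod 427)
12^256 ≡ 382^2 = 145924 ≡ 317 (mod 427)
426 = 256 + 128 + 32 + 8 + 2 in binary powers of 2.
So 12^426 ≡ 317 · 382 · 144 · 382 · 144 ≡ 400 (mod 427).
Since 400 ≠ 1, base 12 is a Fermat witness: 427 is composite.

400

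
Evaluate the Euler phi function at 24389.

23548

Factor: 24389 = 29^3.
φ(24389) = 29^2·(29−1) = 23548.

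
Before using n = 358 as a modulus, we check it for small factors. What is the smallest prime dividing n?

358 is even: 2 divides it.

2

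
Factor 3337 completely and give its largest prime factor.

3337 = 47 · 71
71 is prime.
So 3337 = 47 · 71; the largest prime factor is 71.

71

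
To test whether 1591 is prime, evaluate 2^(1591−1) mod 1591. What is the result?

2^1 ≡ 2 (mod 1591)
2^2 ≡ 2^2 = 4 ≡ 4 (mod 1591)
2^4 ≡ 4^2 = 16 ≡ 16 (mod 1591)
2^8 ≡ 16^2 = 256 ≡ 256 (mod 1591)
2^16 ≡ 256^2 = 65536 ≡ 305 (mod 1591)
2^32 ≡ 305^2 = 93025 ≡ 747 (mod 1591)
2^64 ≡ 747^2 = 558009 ≡ 1159 (mod 1591)
2^128 ≡ 1159^2 = 1343281 ≡ 477 (mod 1591)
2^256 ≡ 477^2 = 227529 ≡ 16 (mod 1591)
2^512 ≡ 16^2 = 256 ≡ 256 (mod 1591)
2^1024 ≡ 256^2 = 65536 ≡ 305 (mod 1591)
1590 = 1024 + 512 + 32 + 16 + 4 + 2 in binary powers of 2.
So 2^1590 ≡ 305 · 256 · 747 · 305 · 16 · 4 ≡ 471 (mod 1591).
Since 471 ≠ 1, base 2 is a Fermat witness: 1591 is composite.

471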